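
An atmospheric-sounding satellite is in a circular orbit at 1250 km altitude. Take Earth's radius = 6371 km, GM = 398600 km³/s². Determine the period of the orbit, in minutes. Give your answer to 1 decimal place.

110.4 min

Semi-major axis a = 6371 + 1250 = 7621 km. Period T = 2π√(a³/μ) = 2π√(7621³/398600) = 6621.1 s = 110.35 min.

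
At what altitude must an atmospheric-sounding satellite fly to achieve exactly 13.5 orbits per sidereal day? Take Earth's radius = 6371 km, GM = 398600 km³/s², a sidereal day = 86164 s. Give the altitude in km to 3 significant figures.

1070 km

Required period T = 86164 / 13.5 = 6382.5 s.
From T = 2π√(a³/μ): a = (μ T²/4π²)^(1/3) = (398600 × 6382.5² / 4π²)^(1/3) = 7437 km.
Altitude h = a − R = 7437 − 6371 = 1066 km.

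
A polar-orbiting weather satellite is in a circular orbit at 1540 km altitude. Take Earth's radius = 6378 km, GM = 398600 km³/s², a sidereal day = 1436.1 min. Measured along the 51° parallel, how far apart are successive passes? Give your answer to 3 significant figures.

Semi-major axis a = 6378 + 1540 = 7918 km. Period T = 2π√(a³/μ) = 2π√(7918³/398600) = 7011.9 s = 116.86 min.
Node shift per orbit = (7011.9/86166) × 360° = 29.30°.
Equatorial spacing = 29.30 × 111.3 km/° = 3261 km.
At 51° latitude, spacing = 3261 × cos(51°) = 2052 km.

2050 km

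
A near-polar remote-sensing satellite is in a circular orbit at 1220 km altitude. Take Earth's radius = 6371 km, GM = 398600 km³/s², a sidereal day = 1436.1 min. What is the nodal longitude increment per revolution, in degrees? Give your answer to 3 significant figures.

Semi-major axis a = 6371 + 1220 = 7591 km. Period T = 2π√(a³/μ) = 2π√(7591³/398600) = 6582.0 s = 109.70 min.
During one orbit Earth rotates (6582.0 / 86166) × 360° = 27.50°.

27.5°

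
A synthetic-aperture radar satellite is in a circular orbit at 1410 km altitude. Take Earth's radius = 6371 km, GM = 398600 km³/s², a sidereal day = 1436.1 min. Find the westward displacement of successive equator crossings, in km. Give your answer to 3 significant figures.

Semi-major axis a = 6371 + 1410 = 7781 km. Period T = 2π√(a³/μ) = 2π√(7781³/398600) = 6830.7 s = 113.84 min.
During one orbit Earth rotates (6830.7 / 86166) × 360° = 28.54°.
At the equator that is 28.54° × (2π·6371/360) km/° = 28.54 × 111.2 = 3173 km.

3170 km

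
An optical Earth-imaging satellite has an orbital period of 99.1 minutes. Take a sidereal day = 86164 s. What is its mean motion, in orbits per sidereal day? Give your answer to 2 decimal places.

14.49

T = 99.1 min = 5946.0 s.
Orbits per sidereal day = 86164 / 5946.0 = 14.491.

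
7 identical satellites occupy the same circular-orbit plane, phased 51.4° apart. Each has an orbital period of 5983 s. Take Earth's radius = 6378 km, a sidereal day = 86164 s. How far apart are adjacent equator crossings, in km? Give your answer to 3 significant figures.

Single-satellite node shift = (5983.0/86164) × 360° = 25.00°.
With 7 satellites evenly phased, successive equator crossings are 25.00/7 = 3.571° apart.
That is 3.571 × 111.3 = 398 km at the equator.

398 km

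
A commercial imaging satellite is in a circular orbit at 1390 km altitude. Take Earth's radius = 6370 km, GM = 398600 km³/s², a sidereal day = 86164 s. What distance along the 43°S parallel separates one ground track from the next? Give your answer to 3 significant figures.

Semi-major axis a = 6370 + 1390 = 7760 km. Period T = 2π√(a³/μ) = 2π√(7760³/398600) = 6803.1 s = 113.38 min.
Node shift per orbit = (6803.1/86164) × 360° = 28.42°.
Equatorial spacing = 28.42 × 111.2 km/° = 3160 km.
At 43° latitude, spacing = 3160 × cos(43°) = 2311 km.

2310 km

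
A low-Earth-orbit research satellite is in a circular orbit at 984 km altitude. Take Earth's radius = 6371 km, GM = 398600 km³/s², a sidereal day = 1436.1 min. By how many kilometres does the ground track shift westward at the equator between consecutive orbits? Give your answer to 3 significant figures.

2920 km

Semi-major axis a = 6371 + 984 = 7355 km. Period T = 2π√(a³/μ) = 2π√(7355³/398600) = 6277.5 s = 104.62 min.
During one orbit Earth rotates (6277.5 / 86166) × 360° = 26.23°.
At the equator that is 26.23° × (2π·6371/360) km/° = 26.23 × 111.2 = 2916 km.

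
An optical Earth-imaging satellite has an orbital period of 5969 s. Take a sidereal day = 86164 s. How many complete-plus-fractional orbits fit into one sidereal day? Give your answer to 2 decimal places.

14.44

Orbits per sidereal day = 86164 / 5969.0 = 14.435.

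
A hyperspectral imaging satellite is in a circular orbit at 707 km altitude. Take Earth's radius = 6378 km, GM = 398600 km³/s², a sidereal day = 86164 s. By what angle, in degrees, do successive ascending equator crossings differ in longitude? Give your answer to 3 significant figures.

Semi-major axis a = 6378 + 707 = 7085 km. Period T = 2π√(a³/μ) = 2π√(7085³/398600) = 5935.0 s = 98.92 min.
During one orbit Earth rotates (5935.0 / 86164) × 360° = 24.80°.

24.8°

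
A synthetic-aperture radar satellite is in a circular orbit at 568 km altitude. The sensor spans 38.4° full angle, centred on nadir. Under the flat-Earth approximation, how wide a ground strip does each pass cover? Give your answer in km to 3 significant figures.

Half-angle = 38.4°/2 = 19.2°.
Swath width ≈ 2h·tan(θ/2) = 2 × 568 × tan(19.2°) = 395.6 km.

396 km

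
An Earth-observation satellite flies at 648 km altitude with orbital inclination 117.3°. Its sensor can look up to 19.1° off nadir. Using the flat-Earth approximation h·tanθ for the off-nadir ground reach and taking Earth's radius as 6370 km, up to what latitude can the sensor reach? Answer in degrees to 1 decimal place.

Retrograde orbit: the ground track reaches ±(180° − i) = ±(180 − 117.3) = ±62.7°.
Sensor half-swath on the ground ≈ 648·tan(19.1°) = 224 km = 2.02° of latitude.
Maximum observable latitude ≈ 62.7 + 2.02 = 64.7°.

64.7°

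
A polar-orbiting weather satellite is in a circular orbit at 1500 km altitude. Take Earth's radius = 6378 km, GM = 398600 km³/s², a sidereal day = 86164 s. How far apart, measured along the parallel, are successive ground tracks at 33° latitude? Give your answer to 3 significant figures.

Semi-major axis a = 6378 + 1500 = 7878 km. Period T = 2π√(a³/μ) = 2π√(7878³/398600) = 6958.8 s = 115.98 min.
Node shift per orbit = (6958.8/86164) × 360° = 29.07°.
Equatorial spacing = 29.07 × 111.3 km/° = 3236 km.
At 33° latitude, spacing = 3236 × cos(33°) = 2714 km.

2710 km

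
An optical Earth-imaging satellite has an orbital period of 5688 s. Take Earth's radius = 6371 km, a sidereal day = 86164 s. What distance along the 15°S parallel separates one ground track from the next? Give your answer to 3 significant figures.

2550 km

Node shift per orbit = (5688.0/86164) × 360° = 23.76°.
Equatorial spacing = 23.76 × 111.2 km/° = 2643 km.
At 15° latitude, spacing = 2643 × cos(15°) = 2552 km.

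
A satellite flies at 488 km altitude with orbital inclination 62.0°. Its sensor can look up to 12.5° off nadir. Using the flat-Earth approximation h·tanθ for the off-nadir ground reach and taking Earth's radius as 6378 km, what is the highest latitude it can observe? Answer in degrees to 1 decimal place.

For a prograde orbit the ground track reaches latitude ±i = ±62.0°.
Sensor half-swath on the ground ≈ 488·tan(12.5°) = 108 km = 0.97° of latitude.
Maximum observable latitude ≈ 62.0 + 0.97 = 63.0°.

63.0°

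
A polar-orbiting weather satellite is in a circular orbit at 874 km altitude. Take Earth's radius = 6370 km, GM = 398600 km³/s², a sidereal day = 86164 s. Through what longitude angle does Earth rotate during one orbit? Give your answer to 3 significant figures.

Semi-major axis a = 6370 + 874 = 7244 km. Period T = 2π√(a³/μ) = 2π√(7244³/398600) = 6135.9 s = 102.27 min.
During one orbit Earth rotates (6135.9 / 86164) × 360° = 25.64°.

25.6°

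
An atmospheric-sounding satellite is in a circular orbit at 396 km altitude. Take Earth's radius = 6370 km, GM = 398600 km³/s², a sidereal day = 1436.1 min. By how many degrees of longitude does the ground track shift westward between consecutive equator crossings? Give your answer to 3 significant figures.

23.1°

Semi-major axis a = 6370 + 396 = 6766 km. Period T = 2π√(a³/μ) = 2π√(6766³/398600) = 5538.7 s = 92.31 min.
During one orbit Earth rotates (5538.7 / 86166) × 360° = 23.14°.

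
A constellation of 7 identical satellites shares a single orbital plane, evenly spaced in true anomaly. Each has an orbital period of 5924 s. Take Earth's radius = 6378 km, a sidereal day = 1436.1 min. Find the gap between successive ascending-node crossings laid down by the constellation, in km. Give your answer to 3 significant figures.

Single-satellite node shift = (5924.0/86166) × 360° = 24.75°.
With 7 satellites evenly phased, successive equator crossings are 24.75/7 = 3.536° apart.
That is 3.536 × 111.3 = 394 km at the equator.

394 km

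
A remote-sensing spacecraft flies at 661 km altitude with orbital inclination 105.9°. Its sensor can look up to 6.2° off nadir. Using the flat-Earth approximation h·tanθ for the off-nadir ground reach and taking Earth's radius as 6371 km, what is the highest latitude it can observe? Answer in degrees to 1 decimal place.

74.7°

Retrograde orbit: the ground track reaches ±(180° − i) = ±(180 − 105.9) = ±74.1°.
Sensor half-swath on the ground ≈ 661·tan(6.2°) = 72 km = 0.65° of latitude.
Maximum observable latitude ≈ 74.1 + 0.65 = 74.7°.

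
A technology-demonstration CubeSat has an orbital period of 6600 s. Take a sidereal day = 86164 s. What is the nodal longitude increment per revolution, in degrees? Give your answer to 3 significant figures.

During one orbit Earth rotates (6600.0 / 86164) × 360° = 27.58°.

27.6°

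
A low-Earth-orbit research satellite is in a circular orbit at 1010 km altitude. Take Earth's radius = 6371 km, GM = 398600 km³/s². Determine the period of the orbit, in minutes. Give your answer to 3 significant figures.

105 min

Semi-major axis a = 6371 + 1010 = 7381 km. Period T = 2π√(a³/μ) = 2π√(7381³/398600) = 6310.8 s = 105.18 min.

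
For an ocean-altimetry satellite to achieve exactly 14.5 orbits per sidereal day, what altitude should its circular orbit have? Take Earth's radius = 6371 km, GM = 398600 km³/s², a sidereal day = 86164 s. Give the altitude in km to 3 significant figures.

Required period T = 86164 / 14.5 = 5942.3 s.
From T = 2π√(a³/μ): a = (μ T²/4π²)^(1/3) = (398600 × 5942.3² / 4π²)^(1/3) = 7091 km.
Altitude h = a − R = 7091 − 6371 = 720 km.

720 km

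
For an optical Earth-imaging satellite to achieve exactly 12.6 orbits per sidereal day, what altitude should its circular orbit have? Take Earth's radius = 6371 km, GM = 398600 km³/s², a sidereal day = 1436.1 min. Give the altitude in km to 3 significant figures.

Required period T = 86166 / 12.6 = 6838.6 s.
From T = 2π√(a³/μ): a = (μ T²/4π²)^(1/3) = (398600 × 6838.6² / 4π²)^(1/3) = 7787 km.
Altitude h = a − R = 7787 − 6371 = 1416 km.

1420 km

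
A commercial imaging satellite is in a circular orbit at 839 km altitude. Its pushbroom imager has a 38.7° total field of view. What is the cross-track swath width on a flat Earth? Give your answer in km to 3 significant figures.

Half-angle = 38.7°/2 = 19.35°.
Swath width ≈ 2h·tan(θ/2) = 2 × 839 × tan(19.35°) = 589.3 km.

589 km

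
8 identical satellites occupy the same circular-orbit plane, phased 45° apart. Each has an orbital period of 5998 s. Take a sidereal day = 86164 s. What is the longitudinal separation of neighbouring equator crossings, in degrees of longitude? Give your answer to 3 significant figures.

Single-satellite node shift = (5998.0/86164) × 360° = 25.06°.
With 8 satellites evenly phased, successive equator crossings are 25.06/8 = 3.133° apart.

3.13°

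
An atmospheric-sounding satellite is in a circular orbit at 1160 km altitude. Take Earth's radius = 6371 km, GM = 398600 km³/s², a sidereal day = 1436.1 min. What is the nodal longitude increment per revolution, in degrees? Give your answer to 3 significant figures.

27.2°

Semi-major axis a = 6371 + 1160 = 7531 km. Period T = 2π√(a³/μ) = 2π√(7531³/398600) = 6504.1 s = 108.40 min.
During one orbit Earth rotates (6504.1 / 86166) × 360° = 27.17°.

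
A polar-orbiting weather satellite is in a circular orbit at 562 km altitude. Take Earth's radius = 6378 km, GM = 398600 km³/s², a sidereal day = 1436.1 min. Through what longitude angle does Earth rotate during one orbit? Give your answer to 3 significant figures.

24.0°

Semi-major axis a = 6378 + 562 = 6940 km. Period T = 2π√(a³/μ) = 2π√(6940³/398600) = 5753.7 s = 95.90 min.
During one orbit Earth rotates (5753.7 / 86166) × 360° = 24.04°.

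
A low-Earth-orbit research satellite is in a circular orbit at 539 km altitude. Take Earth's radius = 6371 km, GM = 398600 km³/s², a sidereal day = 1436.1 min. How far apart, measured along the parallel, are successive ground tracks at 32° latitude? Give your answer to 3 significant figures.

Semi-major axis a = 6371 + 539 = 6910 km. Period T = 2π√(a³/μ) = 2π√(6910³/398600) = 5716.5 s = 95.27 min.
Node shift per orbit = (5716.5/86166) × 360° = 23.88°.
Equatorial spacing = 23.88 × 111.2 km/° = 2656 km.
At 32° latitude, spacing = 2656 × cos(32°) = 2252 km.

2250 km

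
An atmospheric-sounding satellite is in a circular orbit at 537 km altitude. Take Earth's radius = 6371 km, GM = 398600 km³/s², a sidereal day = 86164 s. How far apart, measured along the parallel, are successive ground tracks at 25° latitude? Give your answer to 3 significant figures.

2410 km

Semi-major axis a = 6371 + 537 = 6908 km. Period T = 2π√(a³/μ) = 2π√(6908³/398600) = 5714.0 s = 95.23 min.
Node shift per orbit = (5714.0/86164) × 360° = 23.87°.
Equatorial spacing = 23.87 × 111.2 km/° = 2655 km.
At 25° latitude, spacing = 2655 × cos(25°) = 2406 km.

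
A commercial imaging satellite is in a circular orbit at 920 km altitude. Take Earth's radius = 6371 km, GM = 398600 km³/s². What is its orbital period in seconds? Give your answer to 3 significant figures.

6200 seconds

Semi-major axis a = 6371 + 920 = 7291 km. Period T = 2π√(a³/μ) = 2π√(7291³/398600) = 6195.7 s = 103.26 min.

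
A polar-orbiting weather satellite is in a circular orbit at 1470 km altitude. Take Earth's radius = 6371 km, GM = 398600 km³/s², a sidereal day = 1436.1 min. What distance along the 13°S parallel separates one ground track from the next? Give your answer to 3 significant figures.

3130 km

Semi-major axis a = 6371 + 1470 = 7841 km. Period T = 2π√(a³/μ) = 2π√(7841³/398600) = 6909.8 s = 115.16 min.
Node shift per orbit = (6909.8/86166) × 360° = 28.87°.
Equatorial spacing = 28.87 × 111.2 km/° = 3210 km.
At 13° latitude, spacing = 3210 × cos(13°) = 3128 km.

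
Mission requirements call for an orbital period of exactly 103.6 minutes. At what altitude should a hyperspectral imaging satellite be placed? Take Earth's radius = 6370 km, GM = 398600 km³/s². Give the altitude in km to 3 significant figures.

T = 103.6 min = 6216.0 s.
From T = 2π√(a³/μ): a = (μ T²/4π²)^(1/3) = (398600 × 6216.0² / 4π²)^(1/3) = 7307 km.
Altitude h = a − R = 7307 − 6370 = 937 km.

937 km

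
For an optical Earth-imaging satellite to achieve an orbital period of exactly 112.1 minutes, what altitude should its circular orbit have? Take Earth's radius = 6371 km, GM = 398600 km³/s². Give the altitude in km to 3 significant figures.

T = 112.1 min = 6726.0 s.
From T = 2π√(a³/μ): a = (μ T²/4π²)^(1/3) = (398600 × 6726.0² / 4π²)^(1/3) = 7701 km.
Altitude h = a − R = 7701 − 6371 = 1330 km.

1330 km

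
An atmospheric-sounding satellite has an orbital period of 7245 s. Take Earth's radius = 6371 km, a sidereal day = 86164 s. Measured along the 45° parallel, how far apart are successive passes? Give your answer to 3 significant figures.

2380 km

Node shift per orbit = (7245.0/86164) × 360° = 30.27°.
Equatorial spacing = 30.27 × 111.2 km/° = 3366 km.
At 45° latitude, spacing = 3366 × cos(45°) = 2380 km.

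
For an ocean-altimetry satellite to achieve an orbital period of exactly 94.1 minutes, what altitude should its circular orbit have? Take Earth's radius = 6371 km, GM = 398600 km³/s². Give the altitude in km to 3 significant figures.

T = 94.1 min = 5646.0 s.
From T = 2π√(a³/μ): a = (μ T²/4π²)^(1/3) = (398600 × 5646.0² / 4π²)^(1/3) = 6853 km.
Altitude h = a − R = 6853 − 6371 = 482 km.

482 km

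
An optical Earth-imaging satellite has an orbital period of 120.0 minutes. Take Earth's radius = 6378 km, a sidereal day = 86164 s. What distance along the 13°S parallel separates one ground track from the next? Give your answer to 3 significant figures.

T = 120.0 min = 7200.0 s.
Node shift per orbit = (7200.0/86164) × 360° = 30.08°.
Equatorial spacing = 30.08 × 111.3 km/° = 3349 km.
At 13° latitude, spacing = 3349 × cos(13°) = 3263 km.

3260 km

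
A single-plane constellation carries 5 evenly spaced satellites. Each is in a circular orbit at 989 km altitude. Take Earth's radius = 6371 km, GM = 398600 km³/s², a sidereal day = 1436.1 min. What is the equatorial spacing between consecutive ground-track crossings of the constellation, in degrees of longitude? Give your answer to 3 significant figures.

Semi-major axis a = 6371 + 989 = 7360 km. Period T = 2π√(a³/μ) = 2π√(7360³/398600) = 6283.9 s = 104.73 min.
Single-satellite node shift = (6283.9/86166) × 360° = 26.25°.
With 5 satellites evenly phased, successive equator crossings are 26.25/5 = 5.251° apart.

5.25°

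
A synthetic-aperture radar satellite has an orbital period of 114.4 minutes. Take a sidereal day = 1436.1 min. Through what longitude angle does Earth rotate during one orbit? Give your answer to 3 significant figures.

T = 114.4 min = 6864.0 s.
During one orbit Earth rotates (6864.0 / 86166) × 360° = 28.68°.

28.7°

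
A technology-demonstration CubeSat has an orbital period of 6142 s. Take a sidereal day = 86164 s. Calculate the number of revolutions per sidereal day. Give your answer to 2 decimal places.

14.03

Orbits per sidereal day = 86164 / 6142.0 = 14.029.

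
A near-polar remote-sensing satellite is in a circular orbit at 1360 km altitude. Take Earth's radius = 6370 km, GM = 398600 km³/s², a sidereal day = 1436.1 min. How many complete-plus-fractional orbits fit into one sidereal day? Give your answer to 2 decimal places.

Semi-major axis a = 6370 + 1360 = 7730 km. Period T = 2π√(a³/μ) = 2π√(7730³/398600) = 6763.6 s = 112.73 min.
Orbits per sidereal day = 86166 / 6763.6 = 12.740.

12.74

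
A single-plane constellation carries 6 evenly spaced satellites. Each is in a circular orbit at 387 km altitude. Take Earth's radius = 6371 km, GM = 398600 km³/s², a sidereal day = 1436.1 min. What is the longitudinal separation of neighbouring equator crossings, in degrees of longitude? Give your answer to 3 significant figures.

3.85°

Semi-major axis a = 6371 + 387 = 6758 km. Period T = 2π√(a³/μ) = 2π√(6758³/398600) = 5528.9 s = 92.15 min.
Single-satellite node shift = (5528.9/86166) × 360° = 23.10°.
With 6 satellites evenly phased, successive equator crossings are 23.10/6 = 3.850° apart.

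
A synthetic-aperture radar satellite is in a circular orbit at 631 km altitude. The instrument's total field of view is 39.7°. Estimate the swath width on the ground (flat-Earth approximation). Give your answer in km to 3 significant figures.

456 km

Half-angle = 39.7°/2 = 19.85°.
Swath width ≈ 2h·tan(θ/2) = 2 × 631 × tan(19.85°) = 455.6 km.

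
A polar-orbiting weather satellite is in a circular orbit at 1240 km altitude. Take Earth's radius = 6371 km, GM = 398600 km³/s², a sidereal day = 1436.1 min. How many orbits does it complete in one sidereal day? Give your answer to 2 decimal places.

13.04

Semi-major axis a = 6371 + 1240 = 7611 km. Period T = 2π√(a³/μ) = 2π√(7611³/398600) = 6608.1 s = 110.13 min.
Orbits per sidereal day = 86166 / 6608.1 = 13.040.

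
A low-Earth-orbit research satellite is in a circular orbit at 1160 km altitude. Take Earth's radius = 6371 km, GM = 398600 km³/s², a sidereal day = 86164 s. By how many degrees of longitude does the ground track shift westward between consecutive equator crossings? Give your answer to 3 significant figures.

27.2°

Semi-major axis a = 6371 + 1160 = 7531 km. Period T = 2π√(a³/μ) = 2π√(7531³/398600) = 6504.1 s = 108.40 min.
During one orbit Earth rotates (6504.1 / 86164) × 360° = 27.17°.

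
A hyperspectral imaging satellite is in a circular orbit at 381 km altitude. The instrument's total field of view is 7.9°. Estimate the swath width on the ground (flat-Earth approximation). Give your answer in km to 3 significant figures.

Half-angle = 7.9°/2 = 3.95°.
Swath width ≈ 2h·tan(θ/2) = 2 × 381 × tan(3.95°) = 52.6 km.

52.6 km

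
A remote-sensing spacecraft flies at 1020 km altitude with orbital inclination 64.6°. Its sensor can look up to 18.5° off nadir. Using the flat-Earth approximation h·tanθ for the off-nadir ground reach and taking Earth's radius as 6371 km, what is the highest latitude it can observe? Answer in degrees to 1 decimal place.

67.7°

For a prograde orbit the ground track reaches latitude ±i = ±64.6°.
Sensor half-swath on the ground ≈ 1020·tan(18.5°) = 341 km = 3.07° of latitude.
Maximum observable latitude ≈ 64.6 + 3.07 = 67.7°.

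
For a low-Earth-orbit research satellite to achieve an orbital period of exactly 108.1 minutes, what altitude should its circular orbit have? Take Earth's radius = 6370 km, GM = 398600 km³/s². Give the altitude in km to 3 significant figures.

T = 108.1 min = 6486.0 s.
From T = 2π√(a³/μ): a = (μ T²/4π²)^(1/3) = (398600 × 6486.0² / 4π²)^(1/3) = 7517 km.
Altitude h = a − R = 7517 − 6370 = 1147 km.

1150 km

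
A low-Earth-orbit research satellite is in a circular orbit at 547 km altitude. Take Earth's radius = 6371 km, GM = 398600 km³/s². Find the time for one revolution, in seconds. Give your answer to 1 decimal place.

5726.4 seconds

Semi-major axis a = 6371 + 547 = 6918 km. Period T = 2π√(a³/μ) = 2π√(6918³/398600) = 5726.4 s = 95.44 min.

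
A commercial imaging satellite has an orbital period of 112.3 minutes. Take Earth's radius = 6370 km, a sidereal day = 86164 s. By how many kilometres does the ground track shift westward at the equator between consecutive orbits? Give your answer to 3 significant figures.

3130 km

T = 112.3 min = 6738.0 s.
During one orbit Earth rotates (6738.0 / 86164) × 360° = 28.15°.
At the equator that is 28.15° × (2π·6370/360) km/° = 28.15 × 111.2 = 3130 km.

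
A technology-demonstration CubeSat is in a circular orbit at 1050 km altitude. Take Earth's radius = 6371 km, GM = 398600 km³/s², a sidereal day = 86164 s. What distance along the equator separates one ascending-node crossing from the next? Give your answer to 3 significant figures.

Semi-major axis a = 6371 + 1050 = 7421 km. Period T = 2π√(a³/μ) = 2π√(7421³/398600) = 6362.2 s = 106.04 min.
During one orbit Earth rotates (6362.2 / 86164) × 360° = 26.58°.
At the equator that is 26.58° × (2π·6371/360) km/° = 26.58 × 111.2 = 2956 km.

2960 km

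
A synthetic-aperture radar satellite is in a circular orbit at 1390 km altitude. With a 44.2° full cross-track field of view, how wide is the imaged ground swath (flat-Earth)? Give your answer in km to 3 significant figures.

Half-angle = 44.2°/2 = 22.1°.
Swath width ≈ 2h·tan(θ/2) = 2 × 1390 × tan(22.1°) = 1128.8 km.

1130 km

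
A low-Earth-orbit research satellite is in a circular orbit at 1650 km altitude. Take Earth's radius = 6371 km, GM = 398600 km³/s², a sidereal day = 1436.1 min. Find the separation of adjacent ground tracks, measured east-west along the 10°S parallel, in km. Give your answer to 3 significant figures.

3270 km

Semi-major axis a = 6371 + 1650 = 8021 km. Period T = 2π√(a³/μ) = 2π√(8021³/398600) = 7149.1 s = 119.15 min.
Node shift per orbit = (7149.1/86166) × 360° = 29.87°.
Equatorial spacing = 29.87 × 111.2 km/° = 3321 km.
At 10° latitude, spacing = 3321 × cos(10°) = 3271 km.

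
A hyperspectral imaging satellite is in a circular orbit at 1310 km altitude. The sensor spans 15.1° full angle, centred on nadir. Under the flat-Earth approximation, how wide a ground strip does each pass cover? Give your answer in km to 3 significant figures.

347 km

Half-angle = 15.1°/2 = 7.55°.
Swath width ≈ 2h·tan(θ/2) = 2 × 1310 × tan(7.55°) = 347.3 km.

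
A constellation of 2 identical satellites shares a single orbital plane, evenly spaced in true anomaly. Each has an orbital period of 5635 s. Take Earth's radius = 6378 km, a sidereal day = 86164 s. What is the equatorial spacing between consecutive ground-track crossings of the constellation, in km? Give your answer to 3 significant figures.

Single-satellite node shift = (5635.0/86164) × 360° = 23.54°.
With 2 satellites evenly phased, successive equator crossings are 23.54/2 = 11.772° apart.
That is 11.772 × 111.3 = 1310 km at the equator.

1310 km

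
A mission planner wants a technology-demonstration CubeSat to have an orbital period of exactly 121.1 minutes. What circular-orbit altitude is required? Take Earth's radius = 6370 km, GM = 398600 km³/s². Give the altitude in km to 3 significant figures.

T = 121.1 min = 7266.0 s.
From T = 2π√(a³/μ): a = (μ T²/4π²)^(1/3) = (398600 × 7266.0² / 4π²)^(1/3) = 8108 km.
Altitude h = a − R = 8108 − 6370 = 1738 km.

1740 km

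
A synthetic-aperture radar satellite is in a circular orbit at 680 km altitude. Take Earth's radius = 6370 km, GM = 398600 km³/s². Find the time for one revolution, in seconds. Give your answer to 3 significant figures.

Semi-major axis a = 6370 + 680 = 7050 km. Period T = 2π√(a³/μ) = 2π√(7050³/398600) = 5891.1 s = 98.18 min.

5890 seconds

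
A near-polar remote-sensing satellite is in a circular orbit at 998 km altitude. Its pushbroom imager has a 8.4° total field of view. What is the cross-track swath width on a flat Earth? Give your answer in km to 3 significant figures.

147 km

Half-angle = 8.4°/2 = 4.2°.
Swath width ≈ 2h·tan(θ/2) = 2 × 998 × tan(4.2°) = 146.6 km.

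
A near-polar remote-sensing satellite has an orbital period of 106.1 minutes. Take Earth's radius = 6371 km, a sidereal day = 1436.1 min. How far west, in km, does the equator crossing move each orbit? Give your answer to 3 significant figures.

T = 106.1 min = 6366.0 s.
During one orbit Earth rotates (6366.0 / 86166) × 360° = 26.60°.
At the equator that is 26.60° × (2π·6371/360) km/° = 26.60 × 111.2 = 2957 km.

2960 km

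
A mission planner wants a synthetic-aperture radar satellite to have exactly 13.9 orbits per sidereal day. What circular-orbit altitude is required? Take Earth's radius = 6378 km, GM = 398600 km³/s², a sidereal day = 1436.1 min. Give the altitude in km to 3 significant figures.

Required period T = 86166 / 13.9 = 6199.0 s.
From T = 2π√(a³/μ): a = (μ T²/4π²)^(1/3) = (398600 × 6199.0² / 4π²)^(1/3) = 7294 km.
Altitude h = a − R = 7294 − 6378 = 916 km.

916 km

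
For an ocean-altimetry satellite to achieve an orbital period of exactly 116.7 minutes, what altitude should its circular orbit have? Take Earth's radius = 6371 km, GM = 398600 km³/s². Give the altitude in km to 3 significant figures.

T = 116.7 min = 7002.0 s.
From T = 2π√(a³/μ): a = (μ T²/4π²)^(1/3) = (398600 × 7002.0² / 4π²)^(1/3) = 7911 km.
Altitude h = a − R = 7911 − 6371 = 1540 km.

1540 km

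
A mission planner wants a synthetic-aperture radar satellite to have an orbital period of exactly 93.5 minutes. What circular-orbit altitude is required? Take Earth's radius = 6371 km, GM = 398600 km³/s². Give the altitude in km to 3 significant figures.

T = 93.5 min = 5610.0 s.
From T = 2π√(a³/μ): a = (μ T²/4π²)^(1/3) = (398600 × 5610.0² / 4π²)^(1/3) = 6824 km.
Altitude h = a − R = 6824 − 6371 = 453 km.

453 km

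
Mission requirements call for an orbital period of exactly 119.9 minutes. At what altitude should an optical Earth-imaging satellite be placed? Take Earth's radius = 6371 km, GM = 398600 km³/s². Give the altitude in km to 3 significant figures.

T = 119.9 min = 7194.0 s.
From T = 2π√(a³/μ): a = (μ T²/4π²)^(1/3) = (398600 × 7194.0² / 4π²)^(1/3) = 8055 km.
Altitude h = a − R = 8055 − 6371 = 1684 km.

1680 km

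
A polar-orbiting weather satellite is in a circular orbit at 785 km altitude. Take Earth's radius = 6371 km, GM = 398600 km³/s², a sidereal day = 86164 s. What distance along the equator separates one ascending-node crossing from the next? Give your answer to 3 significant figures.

Semi-major axis a = 6371 + 785 = 7156 km. Period T = 2π√(a³/μ) = 2π√(7156³/398600) = 6024.4 s = 100.41 min.
During one orbit Earth rotates (6024.4 / 86164) × 360° = 25.17°.
At the equator that is 25.17° × (2π·6371/360) km/° = 25.17 × 111.2 = 2799 km.

2800 km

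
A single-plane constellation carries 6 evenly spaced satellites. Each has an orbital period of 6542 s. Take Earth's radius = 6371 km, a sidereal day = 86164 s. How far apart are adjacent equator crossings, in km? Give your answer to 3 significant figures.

Single-satellite node shift = (6542.0/86164) × 360° = 27.33°.
With 6 satellites evenly phased, successive equator crossings are 27.33/6 = 4.555° apart.
That is 4.555 × 111.2 = 507 km at the equator.

507 km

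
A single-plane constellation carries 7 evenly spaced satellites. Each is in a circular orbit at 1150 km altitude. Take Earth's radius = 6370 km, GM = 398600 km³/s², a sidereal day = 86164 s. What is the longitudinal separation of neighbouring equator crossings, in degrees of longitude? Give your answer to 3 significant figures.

Semi-major axis a = 6370 + 1150 = 7520 km. Period T = 2π√(a³/μ) = 2π√(7520³/398600) = 6489.9 s = 108.16 min.
Single-satellite node shift = (6489.9/86164) × 360° = 27.12°.
With 7 satellites evenly phased, successive equator crossings are 27.12/7 = 3.874° apart.

3.87°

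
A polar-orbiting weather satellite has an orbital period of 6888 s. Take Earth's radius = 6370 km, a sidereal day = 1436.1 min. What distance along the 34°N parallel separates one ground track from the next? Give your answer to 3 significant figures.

Node shift per orbit = (6888.0/86166) × 360° = 28.78°.
Equatorial spacing = 28.78 × 111.2 km/° = 3199 km.
At 34° latitude, spacing = 3199 × cos(34°) = 2652 km.

2650 km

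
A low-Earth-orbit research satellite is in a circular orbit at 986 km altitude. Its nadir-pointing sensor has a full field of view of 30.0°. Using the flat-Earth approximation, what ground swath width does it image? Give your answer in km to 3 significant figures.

Half-angle = 30.0°/2 = 15°.
Swath width ≈ 2h·tan(θ/2) = 2 × 986 × tan(15°) = 528.4 km.

528 km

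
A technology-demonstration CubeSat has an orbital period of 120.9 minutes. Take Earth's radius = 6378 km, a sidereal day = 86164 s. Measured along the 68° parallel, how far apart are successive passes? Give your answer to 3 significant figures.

1260 km

T = 120.9 min = 7254.0 s.
Node shift per orbit = (7254.0/86164) × 360° = 30.31°.
Equatorial spacing = 30.31 × 111.3 km/° = 3374 km.
At 68° latitude, spacing = 3374 × cos(68°) = 1264 km.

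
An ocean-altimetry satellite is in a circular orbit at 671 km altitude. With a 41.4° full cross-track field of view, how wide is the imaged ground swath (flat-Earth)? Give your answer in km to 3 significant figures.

507 km

Half-angle = 41.4°/2 = 20.7°.
Swath width ≈ 2h·tan(θ/2) = 2 × 671 × tan(20.7°) = 507.1 km.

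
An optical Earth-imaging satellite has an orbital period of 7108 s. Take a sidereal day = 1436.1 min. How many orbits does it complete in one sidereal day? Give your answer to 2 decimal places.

12.12

Orbits per sidereal day = 86166 / 7108.0 = 12.122.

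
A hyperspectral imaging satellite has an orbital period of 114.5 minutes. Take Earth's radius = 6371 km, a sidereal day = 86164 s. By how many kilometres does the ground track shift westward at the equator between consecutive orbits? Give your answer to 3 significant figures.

3190 km

T = 114.5 min = 6870.0 s.
During one orbit Earth rotates (6870.0 / 86164) × 360° = 28.70°.
At the equator that is 28.70° × (2π·6371/360) km/° = 28.70 × 111.2 = 3192 km.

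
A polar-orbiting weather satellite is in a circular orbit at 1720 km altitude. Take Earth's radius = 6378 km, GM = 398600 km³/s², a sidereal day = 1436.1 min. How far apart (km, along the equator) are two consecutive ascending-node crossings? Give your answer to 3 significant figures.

Semi-major axis a = 6378 + 1720 = 8098 km. Period T = 2π√(a³/μ) = 2π√(8098³/398600) = 7252.3 s = 120.87 min.
During one orbit Earth rotates (7252.3 / 86166) × 360° = 30.30°.
At the equator that is 30.30° × (2π·6378/360) km/° = 30.30 × 111.3 = 3373 km.

3370 km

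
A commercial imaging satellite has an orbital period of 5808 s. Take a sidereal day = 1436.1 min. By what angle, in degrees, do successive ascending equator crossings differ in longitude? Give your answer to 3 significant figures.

24.3°

During one orbit Earth rotates (5808.0 / 86166) × 360° = 24.27°.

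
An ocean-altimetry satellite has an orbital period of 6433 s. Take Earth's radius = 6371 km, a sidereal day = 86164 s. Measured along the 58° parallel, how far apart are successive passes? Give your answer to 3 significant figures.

1580 km

Node shift per orbit = (6433.0/86164) × 360° = 26.88°.
Equatorial spacing = 26.88 × 111.2 km/° = 2989 km.
At 58° latitude, spacing = 2989 × cos(58°) = 1584 km.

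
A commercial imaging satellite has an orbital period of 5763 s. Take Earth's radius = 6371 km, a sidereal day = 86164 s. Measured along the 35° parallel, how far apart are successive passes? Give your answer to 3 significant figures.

Node shift per orbit = (5763.0/86164) × 360° = 24.08°.
Equatorial spacing = 24.08 × 111.2 km/° = 2677 km.
At 35° latitude, spacing = 2677 × cos(35°) = 2193 km.

2190 km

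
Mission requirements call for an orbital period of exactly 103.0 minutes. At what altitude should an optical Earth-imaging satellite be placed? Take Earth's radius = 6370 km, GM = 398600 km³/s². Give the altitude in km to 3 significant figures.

909 km

T = 103.0 min = 6180.0 s.
From T = 2π√(a³/μ): a = (μ T²/4π²)^(1/3) = (398600 × 6180.0² / 4π²)^(1/3) = 7279 km.
Altitude h = a − R = 7279 − 6370 = 909 km.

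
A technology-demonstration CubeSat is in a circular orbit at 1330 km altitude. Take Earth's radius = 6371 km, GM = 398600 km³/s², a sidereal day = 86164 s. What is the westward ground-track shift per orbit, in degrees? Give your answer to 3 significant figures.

28.1°

Semi-major axis a = 6371 + 1330 = 7701 km. Period T = 2π√(a³/μ) = 2π√(7701³/398600) = 6725.6 s = 112.09 min.
During one orbit Earth rotates (6725.6 / 86164) × 360° = 28.10°.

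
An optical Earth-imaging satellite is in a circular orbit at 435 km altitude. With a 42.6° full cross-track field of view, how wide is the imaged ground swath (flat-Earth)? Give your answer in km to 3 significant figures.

Half-angle = 42.6°/2 = 21.3°.
Swath width ≈ 2h·tan(θ/2) = 2 × 435 × tan(21.3°) = 339.2 km.

339 km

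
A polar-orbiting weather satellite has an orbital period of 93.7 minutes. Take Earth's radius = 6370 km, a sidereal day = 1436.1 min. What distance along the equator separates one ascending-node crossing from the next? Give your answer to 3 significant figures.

2610 km

T = 93.7 min = 5622.0 s.
During one orbit Earth rotates (5622.0 / 86166) × 360° = 23.49°.
At the equator that is 23.49° × (2π·6370/360) km/° = 23.49 × 111.2 = 2611 km.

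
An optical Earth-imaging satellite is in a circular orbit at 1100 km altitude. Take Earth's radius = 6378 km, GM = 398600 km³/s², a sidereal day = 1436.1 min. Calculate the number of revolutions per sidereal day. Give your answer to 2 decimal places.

Semi-major axis a = 6378 + 1100 = 7478 km. Period T = 2π√(a³/μ) = 2π√(7478³/398600) = 6435.6 s = 107.26 min.
Orbits per sidereal day = 86166 / 6435.6 = 13.389.

13.39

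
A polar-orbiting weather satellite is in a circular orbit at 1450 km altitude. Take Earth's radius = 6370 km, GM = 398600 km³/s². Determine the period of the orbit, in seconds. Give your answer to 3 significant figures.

6880 seconds

Semi-major axis a = 6370 + 1450 = 7820 km. Period T = 2π√(a³/μ) = 2π√(7820³/398600) = 6882.1 s = 114.70 min.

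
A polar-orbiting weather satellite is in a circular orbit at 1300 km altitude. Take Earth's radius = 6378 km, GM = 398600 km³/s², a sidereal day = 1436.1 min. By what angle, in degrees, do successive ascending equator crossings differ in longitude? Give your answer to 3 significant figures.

Semi-major axis a = 6378 + 1300 = 7678 km. Period T = 2π√(a³/μ) = 2π√(7678³/398600) = 6695.5 s = 111.59 min.
During one orbit Earth rotates (6695.5 / 86166) × 360° = 27.97°.

28.0°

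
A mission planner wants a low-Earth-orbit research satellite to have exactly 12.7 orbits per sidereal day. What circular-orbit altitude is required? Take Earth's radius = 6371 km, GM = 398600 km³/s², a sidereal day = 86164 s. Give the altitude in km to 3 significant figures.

Required period T = 86164 / 12.7 = 6784.6 s.
From T = 2π√(a³/μ): a = (μ T²/4π²)^(1/3) = (398600 × 6784.6² / 4π²)^(1/3) = 7746 km.
Altitude h = a − R = 7746 − 6371 = 1375 km.

1370 km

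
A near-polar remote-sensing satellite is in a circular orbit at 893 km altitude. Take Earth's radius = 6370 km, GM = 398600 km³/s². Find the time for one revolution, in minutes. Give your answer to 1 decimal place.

102.7 min

Semi-major axis a = 6370 + 893 = 7263 km. Period T = 2π√(a³/μ) = 2π√(7263³/398600) = 6160.1 s = 102.67 min.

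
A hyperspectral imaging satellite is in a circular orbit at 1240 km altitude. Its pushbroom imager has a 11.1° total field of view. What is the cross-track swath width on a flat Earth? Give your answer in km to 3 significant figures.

241 km

Half-angle = 11.1°/2 = 5.55°.
Swath width ≈ 2h·tan(θ/2) = 2 × 1240 × tan(5.55°) = 241.0 km.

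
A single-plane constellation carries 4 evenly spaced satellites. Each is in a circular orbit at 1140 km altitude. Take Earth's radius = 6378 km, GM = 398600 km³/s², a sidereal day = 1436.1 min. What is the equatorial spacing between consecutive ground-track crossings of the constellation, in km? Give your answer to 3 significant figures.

754 km

Semi-major axis a = 6378 + 1140 = 7518 km. Period T = 2π√(a³/μ) = 2π√(7518³/398600) = 6487.3 s = 108.12 min.
Single-satellite node shift = (6487.3/86166) × 360° = 27.10°.
With 4 satellites evenly phased, successive equator crossings are 27.10/4 = 6.776° apart.
That is 6.776 × 111.3 = 754 km at the equator.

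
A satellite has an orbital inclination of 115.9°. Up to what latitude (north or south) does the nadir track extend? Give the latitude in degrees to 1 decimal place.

64.1°

Retrograde orbit: the ground track reaches ±(180° − i) = ±(180 − 115.9) = ±64.1°.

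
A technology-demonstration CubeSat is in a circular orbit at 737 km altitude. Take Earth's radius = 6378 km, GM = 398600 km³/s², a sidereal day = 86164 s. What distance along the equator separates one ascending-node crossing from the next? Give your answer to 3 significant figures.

2780 km

Semi-major axis a = 6378 + 737 = 7115 km. Period T = 2π√(a³/μ) = 2π√(7115³/398600) = 5972.7 s = 99.55 min.
During one orbit Earth rotates (5972.7 / 86164) × 360° = 24.95°.
At the equator that is 24.95° × (2π·6378/360) km/° = 24.95 × 111.3 = 2778 km.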